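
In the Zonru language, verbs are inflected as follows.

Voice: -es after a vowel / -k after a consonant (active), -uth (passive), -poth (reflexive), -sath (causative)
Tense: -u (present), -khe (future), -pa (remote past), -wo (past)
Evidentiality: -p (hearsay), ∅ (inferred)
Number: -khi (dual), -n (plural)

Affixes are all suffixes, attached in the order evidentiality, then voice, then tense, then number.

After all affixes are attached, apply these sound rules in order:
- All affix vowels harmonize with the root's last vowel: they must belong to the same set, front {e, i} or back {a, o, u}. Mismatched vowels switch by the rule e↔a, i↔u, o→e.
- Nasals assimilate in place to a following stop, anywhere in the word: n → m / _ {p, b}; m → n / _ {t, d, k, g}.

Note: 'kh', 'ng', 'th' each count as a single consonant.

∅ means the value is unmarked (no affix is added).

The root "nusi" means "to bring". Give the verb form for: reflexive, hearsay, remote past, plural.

Attach evidentiality hearsay -p → nusip.
Attach voice reflexive -poth → nusippoth.
Attach tense remote past -pa → nusippothpa.
Attach number plural -n → nusippothpan.
Apply vowel harmony: nusippothpan → nusippethpen.
Nasal assimilation: no change.

nusippethpen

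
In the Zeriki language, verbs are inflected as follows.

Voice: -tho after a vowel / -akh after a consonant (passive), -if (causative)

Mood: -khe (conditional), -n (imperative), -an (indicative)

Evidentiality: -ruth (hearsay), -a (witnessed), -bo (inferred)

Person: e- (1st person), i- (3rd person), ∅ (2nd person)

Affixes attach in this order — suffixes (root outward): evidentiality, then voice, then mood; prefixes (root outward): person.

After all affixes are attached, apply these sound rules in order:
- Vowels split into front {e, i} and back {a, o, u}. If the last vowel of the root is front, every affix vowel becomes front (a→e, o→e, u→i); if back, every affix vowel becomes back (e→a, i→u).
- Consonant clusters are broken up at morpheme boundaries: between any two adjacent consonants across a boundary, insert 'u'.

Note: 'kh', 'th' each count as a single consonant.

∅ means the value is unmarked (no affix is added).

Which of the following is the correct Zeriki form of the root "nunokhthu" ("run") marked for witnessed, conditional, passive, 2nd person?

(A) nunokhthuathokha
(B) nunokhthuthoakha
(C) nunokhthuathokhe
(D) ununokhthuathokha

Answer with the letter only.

Attach evidentiality witnessed -a → nunokhthua.
person = 2nd person: zero marking, form stays nunokhthua.
Attach voice passive -tho (after vowel 'a') → nunokhthuatho.
Attach mood conditional -khe → nunokhthuathokhe.
Apply vowel harmony: nunokhthuathokhe → nunokhthuathokha.
Epenthesis: no change.
So the correct form is nunokhthuathokha, option (A).
(B) nunokhthuthoakha is wrong: it has the affixes in the wrong order.
(C) nunokhthuathokhe is wrong: it fails to apply the sound rule(s).
(D) ununokhthuathokha is wrong: it uses 3rd person instead of 2nd person for person.

A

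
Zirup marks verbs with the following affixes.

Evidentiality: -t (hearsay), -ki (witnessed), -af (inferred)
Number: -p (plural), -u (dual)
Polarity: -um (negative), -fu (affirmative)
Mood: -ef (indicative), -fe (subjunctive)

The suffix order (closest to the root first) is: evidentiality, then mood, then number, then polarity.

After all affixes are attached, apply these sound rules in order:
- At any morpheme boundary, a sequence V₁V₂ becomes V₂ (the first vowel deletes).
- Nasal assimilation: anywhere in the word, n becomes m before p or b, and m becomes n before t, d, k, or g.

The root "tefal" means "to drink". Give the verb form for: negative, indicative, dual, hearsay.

tefaltefum

Attach evidentiality hearsay -t → tefalt.
Attach mood indicative -ef → tefaltef.
Attach number dual -u → tefaltefu.
Attach polarity negative -um → tefaltefuum.
Apply vowel deletion: tefaltefuum → tefaltefum.
Nasal assimilation: no change.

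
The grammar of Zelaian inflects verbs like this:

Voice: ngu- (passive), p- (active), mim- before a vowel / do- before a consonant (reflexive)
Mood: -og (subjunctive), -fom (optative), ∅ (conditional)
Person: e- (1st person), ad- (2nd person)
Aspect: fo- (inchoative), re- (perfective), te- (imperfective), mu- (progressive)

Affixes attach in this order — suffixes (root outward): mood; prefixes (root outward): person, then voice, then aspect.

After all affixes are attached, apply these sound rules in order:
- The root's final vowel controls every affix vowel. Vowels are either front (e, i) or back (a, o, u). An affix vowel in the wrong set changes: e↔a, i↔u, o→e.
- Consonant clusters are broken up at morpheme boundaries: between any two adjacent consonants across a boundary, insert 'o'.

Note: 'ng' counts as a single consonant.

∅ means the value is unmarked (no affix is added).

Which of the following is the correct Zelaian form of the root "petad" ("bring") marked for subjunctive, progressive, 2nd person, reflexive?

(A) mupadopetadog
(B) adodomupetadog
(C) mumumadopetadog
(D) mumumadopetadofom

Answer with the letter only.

C

Attach person 2nd person ad- → adpetad.
Attach voice reflexive mim- (before vowel 'a') → mimadpetad.
Attach mood subjunctive -og → mimadpetadog.
Attach aspect progressive mu- → mumimadpetadog.
Apply vowel harmony: mumimadpetadog → mumumadpetadog.
Apply epenthesis: mumumadpetadog → mumumadopetadog.
So the correct form is mumumadopetadog, option (C).
(D) mumumadopetadofom is wrong: it uses optative instead of subjunctive for mood.
(A) mupadopetadog is wrong: it uses active instead of reflexive for voice.
(B) adodomupetadog is wrong: it has the affixes in the wrong order.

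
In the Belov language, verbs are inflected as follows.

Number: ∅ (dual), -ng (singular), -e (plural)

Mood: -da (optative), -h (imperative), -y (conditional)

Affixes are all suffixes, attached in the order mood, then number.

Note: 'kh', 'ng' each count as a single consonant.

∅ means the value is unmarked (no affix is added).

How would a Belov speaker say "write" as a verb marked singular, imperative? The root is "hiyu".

hiyuhng

Attach mood imperative -h → hiyuh.
Attach number singular -ng → hiyuhng.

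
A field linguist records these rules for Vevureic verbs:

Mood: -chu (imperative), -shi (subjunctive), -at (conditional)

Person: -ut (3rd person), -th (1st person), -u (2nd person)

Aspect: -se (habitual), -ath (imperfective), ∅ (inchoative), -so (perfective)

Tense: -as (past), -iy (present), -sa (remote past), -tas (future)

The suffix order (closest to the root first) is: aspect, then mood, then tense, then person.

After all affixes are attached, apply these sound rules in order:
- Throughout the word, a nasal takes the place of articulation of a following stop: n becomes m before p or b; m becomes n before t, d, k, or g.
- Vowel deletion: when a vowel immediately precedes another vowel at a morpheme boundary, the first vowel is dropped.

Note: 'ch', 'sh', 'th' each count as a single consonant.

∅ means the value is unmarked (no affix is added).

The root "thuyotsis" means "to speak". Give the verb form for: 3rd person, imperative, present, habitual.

thuyotsissechiyut

Attach aspect habitual -se → thuyotsisse.
Attach mood imperative -chu → thuyotsissechu.
Attach tense present -iy → thuyotsissechuiy.
Attach person 3rd person -ut → thuyotsissechuiyut.
Nasal assimilation: no change.
Apply vowel deletion: thuyotsissechuiyut → thuyotsissechiyut.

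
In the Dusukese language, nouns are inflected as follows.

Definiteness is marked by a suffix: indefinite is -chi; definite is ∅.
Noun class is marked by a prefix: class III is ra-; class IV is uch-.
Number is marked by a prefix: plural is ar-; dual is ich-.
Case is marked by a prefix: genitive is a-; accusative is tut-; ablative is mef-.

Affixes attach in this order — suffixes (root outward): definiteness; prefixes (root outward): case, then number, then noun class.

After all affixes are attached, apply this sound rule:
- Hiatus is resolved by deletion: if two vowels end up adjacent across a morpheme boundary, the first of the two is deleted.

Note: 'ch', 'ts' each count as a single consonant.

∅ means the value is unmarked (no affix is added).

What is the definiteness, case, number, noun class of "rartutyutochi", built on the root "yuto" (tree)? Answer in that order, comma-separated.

Segment: ra-ar-tut-yuto-chi.
definiteness: -chi → indefinite.
case: tut- → accusative.
number: ar- → plural.
noun class: ra- → class III.

indefinite, accusative, plural, class III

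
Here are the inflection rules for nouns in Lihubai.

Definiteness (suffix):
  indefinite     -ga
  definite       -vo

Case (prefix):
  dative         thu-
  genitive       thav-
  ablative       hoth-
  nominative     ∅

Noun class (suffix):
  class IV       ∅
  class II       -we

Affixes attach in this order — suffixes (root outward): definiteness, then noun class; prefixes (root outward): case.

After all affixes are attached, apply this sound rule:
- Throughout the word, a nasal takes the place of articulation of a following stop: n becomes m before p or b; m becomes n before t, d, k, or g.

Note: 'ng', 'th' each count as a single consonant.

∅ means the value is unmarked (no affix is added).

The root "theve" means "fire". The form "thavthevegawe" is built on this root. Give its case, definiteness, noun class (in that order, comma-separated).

genitive, indefinite, class II

Segment: thav-theve-ga-we.
case: thav- → genitive.
definiteness: -ga → indefinite.
noun class: -we → class II.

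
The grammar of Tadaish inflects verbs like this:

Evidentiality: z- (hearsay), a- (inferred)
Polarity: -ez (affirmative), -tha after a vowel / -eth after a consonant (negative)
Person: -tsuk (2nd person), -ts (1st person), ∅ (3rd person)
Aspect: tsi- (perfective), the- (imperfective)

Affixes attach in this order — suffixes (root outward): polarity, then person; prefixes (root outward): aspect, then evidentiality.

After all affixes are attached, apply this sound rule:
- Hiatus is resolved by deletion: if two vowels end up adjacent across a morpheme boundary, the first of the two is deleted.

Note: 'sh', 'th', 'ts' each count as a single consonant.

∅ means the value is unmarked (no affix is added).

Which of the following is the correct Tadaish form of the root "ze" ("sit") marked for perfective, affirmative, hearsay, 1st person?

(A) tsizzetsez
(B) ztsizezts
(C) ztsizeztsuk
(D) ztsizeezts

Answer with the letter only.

Attach aspect perfective tsi- → tsize.
Attach evidentiality hearsay z- → ztsize.
Attach polarity affirmative -ez → ztsizeez.
Attach person 1st person -ts → ztsizeezts.
Apply vowel deletion: ztsizeezts → ztsizezts.
So the correct form is ztsizezts, option (B).
(D) ztsizeezts is wrong: it fails to apply the sound rule(s).
(A) tsizzetsez is wrong: it has the affixes in the wrong order.
(C) ztsizeztsuk is wrong: it uses 2nd person instead of 1st person for person.

B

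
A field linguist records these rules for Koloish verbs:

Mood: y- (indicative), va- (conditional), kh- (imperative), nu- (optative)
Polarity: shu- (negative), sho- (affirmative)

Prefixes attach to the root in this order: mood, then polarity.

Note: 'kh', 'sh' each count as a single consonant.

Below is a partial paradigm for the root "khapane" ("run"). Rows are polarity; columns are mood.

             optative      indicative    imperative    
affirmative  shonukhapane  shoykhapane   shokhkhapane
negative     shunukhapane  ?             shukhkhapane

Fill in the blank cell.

Attach mood indicative y- → ykhapane.
Attach polarity negative shu- → shuykhapane.

shuykhapane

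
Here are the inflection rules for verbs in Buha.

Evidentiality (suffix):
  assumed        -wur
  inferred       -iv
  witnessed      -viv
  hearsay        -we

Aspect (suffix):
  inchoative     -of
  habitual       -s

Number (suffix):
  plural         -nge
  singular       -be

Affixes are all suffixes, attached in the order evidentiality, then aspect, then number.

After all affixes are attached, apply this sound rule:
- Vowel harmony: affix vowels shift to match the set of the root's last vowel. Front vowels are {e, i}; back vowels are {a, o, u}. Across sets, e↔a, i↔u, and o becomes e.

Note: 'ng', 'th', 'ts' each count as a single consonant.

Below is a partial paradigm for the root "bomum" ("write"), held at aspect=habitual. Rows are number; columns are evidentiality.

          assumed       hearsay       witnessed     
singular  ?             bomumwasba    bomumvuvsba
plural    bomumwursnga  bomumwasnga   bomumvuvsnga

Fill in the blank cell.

bomumwursba

Attach evidentiality assumed -wur → bomumwur.
Attach aspect habitual -s → bomumwurs.
Attach number singular -be → bomumwursbe.
Apply vowel harmony: bomumwursbe → bomumwursba.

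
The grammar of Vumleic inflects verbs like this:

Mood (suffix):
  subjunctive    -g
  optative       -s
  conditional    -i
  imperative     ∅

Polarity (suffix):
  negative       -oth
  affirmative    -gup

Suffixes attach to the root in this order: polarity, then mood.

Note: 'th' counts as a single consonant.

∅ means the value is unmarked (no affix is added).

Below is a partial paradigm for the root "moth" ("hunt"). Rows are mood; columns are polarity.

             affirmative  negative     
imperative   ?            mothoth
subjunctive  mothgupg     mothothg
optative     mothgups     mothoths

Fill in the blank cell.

Attach polarity affirmative -gup → mothgup.
mood = imperative: zero marking, form stays mothgup.

mothgup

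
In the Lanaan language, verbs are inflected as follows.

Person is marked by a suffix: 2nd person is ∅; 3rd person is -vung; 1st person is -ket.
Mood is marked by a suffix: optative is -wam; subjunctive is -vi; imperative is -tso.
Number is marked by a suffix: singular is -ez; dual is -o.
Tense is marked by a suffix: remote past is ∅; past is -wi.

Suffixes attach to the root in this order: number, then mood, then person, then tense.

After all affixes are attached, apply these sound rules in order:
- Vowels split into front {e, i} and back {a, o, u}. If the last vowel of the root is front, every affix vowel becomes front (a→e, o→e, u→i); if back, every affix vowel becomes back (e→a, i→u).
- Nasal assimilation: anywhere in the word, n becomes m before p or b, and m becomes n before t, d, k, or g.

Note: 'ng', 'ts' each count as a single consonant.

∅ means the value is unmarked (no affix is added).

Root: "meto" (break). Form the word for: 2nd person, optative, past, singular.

metoazwamwu

Attach number singular -ez → metoez.
Attach mood optative -wam → metoezwam.
person = 2nd person: zero marking, form stays metoezwam.
Attach tense past -wi → metoezwamwi.
Apply vowel harmony: metoezwamwi → metoazwamwu.
Nasal assimilation: no change.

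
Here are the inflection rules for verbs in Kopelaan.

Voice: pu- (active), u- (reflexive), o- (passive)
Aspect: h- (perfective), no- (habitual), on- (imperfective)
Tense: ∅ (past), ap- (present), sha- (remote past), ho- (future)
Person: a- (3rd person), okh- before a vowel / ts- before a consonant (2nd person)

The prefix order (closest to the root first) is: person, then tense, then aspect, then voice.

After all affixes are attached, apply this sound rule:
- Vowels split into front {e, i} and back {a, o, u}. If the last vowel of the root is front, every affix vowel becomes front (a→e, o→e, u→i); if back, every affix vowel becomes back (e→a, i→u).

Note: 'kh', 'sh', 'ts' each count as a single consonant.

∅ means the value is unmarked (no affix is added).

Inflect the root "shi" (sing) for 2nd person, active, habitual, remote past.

Attach person 2nd person ts- (before consonant 'sh') → tsshi.
Attach tense remote past sha- → shatsshi.
Attach aspect habitual no- → noshatsshi.
Attach voice active pu- → punoshatsshi.
Apply vowel harmony: punoshatsshi → pineshetsshi.

pineshetsshi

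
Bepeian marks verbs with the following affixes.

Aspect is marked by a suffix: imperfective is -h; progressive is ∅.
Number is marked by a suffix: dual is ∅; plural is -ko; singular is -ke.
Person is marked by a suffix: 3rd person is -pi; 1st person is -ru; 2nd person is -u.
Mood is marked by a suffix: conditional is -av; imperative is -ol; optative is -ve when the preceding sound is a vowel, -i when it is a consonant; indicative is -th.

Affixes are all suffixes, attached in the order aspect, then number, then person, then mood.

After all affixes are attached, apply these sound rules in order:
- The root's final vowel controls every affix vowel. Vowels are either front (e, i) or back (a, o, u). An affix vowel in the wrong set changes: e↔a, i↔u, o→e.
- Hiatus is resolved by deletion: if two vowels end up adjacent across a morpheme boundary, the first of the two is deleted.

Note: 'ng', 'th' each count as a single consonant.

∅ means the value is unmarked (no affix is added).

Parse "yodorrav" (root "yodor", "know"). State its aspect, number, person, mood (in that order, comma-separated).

progressive, dual, 1st person, conditional

Segment: yodor-ru-av.
aspect: ∅ → progressive.
number: ∅ → dual.
person: -ru → 1st person.
mood: -av → conditional.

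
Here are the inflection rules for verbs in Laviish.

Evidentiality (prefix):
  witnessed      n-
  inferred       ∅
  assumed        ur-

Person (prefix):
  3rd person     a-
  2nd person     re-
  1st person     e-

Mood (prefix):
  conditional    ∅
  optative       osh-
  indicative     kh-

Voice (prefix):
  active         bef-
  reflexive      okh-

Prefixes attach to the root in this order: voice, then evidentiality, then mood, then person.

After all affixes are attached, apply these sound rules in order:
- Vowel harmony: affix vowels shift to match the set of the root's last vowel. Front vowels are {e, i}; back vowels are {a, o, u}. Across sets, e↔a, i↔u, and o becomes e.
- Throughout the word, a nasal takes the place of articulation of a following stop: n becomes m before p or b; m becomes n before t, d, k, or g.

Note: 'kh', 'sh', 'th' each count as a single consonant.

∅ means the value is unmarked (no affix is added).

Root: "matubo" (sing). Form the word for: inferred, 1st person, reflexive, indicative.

Attach voice reflexive okh- → okhmatubo.
evidentiality = inferred: zero marking, form stays okhmatubo.
Attach mood indicative kh- → khokhmatubo.
Attach person 1st person e- → ekhokhmatubo.
Apply vowel harmony: ekhokhmatubo → akhokhmatubo.
Nasal assimilation: no change.

akhokhmatubo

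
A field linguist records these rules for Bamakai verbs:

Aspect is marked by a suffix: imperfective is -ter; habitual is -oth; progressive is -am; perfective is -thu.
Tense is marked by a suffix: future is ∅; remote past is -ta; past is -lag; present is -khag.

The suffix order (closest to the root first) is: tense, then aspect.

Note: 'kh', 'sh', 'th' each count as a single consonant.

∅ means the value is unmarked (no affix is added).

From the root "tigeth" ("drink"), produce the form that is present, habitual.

tigethkhagoth

Attach tense present -khag → tigethkhag.
Attach aspect habitual -oth → tigethkhagoth.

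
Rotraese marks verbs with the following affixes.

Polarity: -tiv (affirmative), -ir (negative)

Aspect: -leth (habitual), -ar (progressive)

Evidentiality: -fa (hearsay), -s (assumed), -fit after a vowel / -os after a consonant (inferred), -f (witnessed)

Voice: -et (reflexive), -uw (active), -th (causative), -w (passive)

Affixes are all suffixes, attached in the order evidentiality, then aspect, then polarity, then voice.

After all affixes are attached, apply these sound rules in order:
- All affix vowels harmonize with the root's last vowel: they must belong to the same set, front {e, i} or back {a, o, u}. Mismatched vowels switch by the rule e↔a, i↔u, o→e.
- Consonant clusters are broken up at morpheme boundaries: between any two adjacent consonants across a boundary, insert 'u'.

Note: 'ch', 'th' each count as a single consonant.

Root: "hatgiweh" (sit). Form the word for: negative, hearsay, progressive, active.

hatgiwehufeeririw

Attach evidentiality hearsay -fa → hatgiwehfa.
Attach aspect progressive -ar → hatgiwehfaar.
Attach polarity negative -ir → hatgiwehfaarir.
Attach voice active -uw → hatgiwehfaariruw.
Apply vowel harmony: hatgiwehfaariruw → hatgiwehfeeririw.
Apply epenthesis: hatgiwehfeeririw → hatgiwehufeeririw.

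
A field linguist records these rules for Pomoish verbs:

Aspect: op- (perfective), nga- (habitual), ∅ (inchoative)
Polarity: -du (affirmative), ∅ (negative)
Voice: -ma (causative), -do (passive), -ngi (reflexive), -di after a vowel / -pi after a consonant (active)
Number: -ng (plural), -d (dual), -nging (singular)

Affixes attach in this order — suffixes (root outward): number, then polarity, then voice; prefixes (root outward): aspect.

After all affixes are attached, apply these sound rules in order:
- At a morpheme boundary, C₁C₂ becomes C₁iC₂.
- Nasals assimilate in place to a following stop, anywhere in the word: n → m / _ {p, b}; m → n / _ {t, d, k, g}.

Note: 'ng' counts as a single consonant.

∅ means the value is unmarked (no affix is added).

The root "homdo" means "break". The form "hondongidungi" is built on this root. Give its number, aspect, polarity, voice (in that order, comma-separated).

plural, inchoative, affirmative, reflexive

Segment: homdo-ng-du-ngi.
number: -ng → plural.
aspect: ∅ → inchoative.
polarity: -du → affirmative.
voice: -ngi → reflexive.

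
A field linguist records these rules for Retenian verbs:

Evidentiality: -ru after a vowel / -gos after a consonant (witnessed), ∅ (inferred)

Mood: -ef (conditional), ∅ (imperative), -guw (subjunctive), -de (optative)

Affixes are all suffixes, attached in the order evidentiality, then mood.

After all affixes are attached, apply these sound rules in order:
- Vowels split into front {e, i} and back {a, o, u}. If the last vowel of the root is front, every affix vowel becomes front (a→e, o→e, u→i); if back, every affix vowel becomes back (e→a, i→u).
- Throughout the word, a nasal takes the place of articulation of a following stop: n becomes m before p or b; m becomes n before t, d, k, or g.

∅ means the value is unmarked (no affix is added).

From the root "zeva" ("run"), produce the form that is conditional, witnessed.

Attach evidentiality witnessed -ru (after vowel 'a') → zevaru.
Attach mood conditional -ef → zevaruef.
Apply vowel harmony: zevaruef → zevaruaf.
Nasal assimilation: no change.

zevaruaf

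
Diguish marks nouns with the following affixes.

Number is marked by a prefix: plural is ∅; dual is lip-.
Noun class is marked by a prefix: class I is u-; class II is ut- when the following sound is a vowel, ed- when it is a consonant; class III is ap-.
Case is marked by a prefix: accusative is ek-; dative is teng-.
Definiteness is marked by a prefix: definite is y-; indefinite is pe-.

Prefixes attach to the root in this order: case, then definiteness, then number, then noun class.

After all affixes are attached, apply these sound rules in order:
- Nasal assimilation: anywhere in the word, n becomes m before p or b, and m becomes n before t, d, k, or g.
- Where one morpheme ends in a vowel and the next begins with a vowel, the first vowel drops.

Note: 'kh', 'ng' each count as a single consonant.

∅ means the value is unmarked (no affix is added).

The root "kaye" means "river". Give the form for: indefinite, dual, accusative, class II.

Attach case accusative ek- → ekkaye.
Attach definiteness indefinite pe- → peekkaye.
Attach number dual lip- → lippeekkaye.
Attach noun class class II ed- (before consonant 'l') → edlippeekkaye.
Nasal assimilation: no change.
Apply vowel deletion: edlippeekkaye → edlippekkaye.

edlippekkaye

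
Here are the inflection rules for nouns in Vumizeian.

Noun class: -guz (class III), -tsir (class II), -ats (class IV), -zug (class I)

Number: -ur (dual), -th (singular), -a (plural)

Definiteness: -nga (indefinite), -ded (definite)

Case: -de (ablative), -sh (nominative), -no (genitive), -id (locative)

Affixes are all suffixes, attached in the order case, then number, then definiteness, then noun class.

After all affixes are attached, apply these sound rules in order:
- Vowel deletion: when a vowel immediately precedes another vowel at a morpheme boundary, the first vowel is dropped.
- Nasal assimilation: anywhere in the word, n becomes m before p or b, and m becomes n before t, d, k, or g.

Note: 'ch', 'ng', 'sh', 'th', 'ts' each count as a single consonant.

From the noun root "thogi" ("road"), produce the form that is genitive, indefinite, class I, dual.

Attach case genitive -no → thogino.
Attach number dual -ur → thoginour.
Attach definiteness indefinite -nga → thoginournga.
Attach noun class class I -zug → thoginourngazug.
Apply vowel deletion: thoginourngazug → thoginurngazug.
Nasal assimilation: no change.

thoginurngazug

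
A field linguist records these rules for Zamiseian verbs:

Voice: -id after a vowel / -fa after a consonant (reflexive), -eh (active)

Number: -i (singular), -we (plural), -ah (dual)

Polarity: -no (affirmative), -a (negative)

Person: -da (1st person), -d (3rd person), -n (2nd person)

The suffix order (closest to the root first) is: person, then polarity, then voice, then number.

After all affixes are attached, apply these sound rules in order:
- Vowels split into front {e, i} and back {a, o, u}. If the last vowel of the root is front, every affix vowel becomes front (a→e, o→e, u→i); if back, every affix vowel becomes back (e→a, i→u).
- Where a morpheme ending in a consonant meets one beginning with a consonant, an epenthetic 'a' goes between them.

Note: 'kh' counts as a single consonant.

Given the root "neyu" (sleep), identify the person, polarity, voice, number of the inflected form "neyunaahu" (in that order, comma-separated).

2nd person, negative, active, singular

Segment: neyu-n-a-eh-i.
person: -n → 2nd person.
polarity: -a → negative.
voice: -eh → active.
number: -i → singular.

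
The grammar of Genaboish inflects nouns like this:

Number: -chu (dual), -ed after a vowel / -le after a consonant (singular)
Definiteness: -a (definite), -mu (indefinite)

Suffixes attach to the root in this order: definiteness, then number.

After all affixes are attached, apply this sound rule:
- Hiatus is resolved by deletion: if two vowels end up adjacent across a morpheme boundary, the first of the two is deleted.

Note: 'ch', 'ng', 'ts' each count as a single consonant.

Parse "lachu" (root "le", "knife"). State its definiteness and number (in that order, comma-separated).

definite, dual

Segment: le-a-chu.
definiteness: -a → definite.
number: -chu → dual.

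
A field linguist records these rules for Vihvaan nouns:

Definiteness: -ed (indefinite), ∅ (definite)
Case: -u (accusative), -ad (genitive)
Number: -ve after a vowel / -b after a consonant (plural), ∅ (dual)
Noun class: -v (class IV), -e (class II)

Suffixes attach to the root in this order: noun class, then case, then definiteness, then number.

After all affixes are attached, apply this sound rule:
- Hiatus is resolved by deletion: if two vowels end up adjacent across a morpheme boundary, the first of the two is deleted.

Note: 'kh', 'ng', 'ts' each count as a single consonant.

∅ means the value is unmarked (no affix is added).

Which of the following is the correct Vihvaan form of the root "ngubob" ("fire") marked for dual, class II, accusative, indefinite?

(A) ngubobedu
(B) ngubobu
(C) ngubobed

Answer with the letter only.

Attach noun class class II -e → ngubobe.
Attach case accusative -u → ngubobeu.
Attach definiteness indefinite -ed → ngubobeued.
number = dual: zero marking, form stays ngubobeued.
Apply vowel deletion: ngubobeued → ngubobed.
So the correct form is ngubobed, option (C).
(A) ngubobedu is wrong: it has the affixes in the wrong order.
(B) ngubobu is wrong: it uses definite instead of indefinite for definiteness.

C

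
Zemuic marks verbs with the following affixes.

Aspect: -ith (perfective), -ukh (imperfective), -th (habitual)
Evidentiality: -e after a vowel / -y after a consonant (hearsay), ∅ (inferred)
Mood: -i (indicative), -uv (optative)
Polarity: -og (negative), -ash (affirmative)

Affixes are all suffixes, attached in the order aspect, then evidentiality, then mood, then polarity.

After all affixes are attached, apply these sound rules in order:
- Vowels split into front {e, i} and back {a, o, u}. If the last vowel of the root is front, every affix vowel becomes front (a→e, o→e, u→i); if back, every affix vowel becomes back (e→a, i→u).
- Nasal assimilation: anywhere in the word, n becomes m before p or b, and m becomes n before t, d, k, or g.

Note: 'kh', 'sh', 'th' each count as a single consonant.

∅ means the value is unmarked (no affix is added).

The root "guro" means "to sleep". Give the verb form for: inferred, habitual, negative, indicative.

Attach aspect habitual -th → guroth.
evidentiality = inferred: zero marking, form stays guroth.
Attach mood indicative -i → gurothi.
Attach polarity negative -og → gurothiog.
Apply vowel harmony: gurothiog → gurothuog.
Nasal assimilation: no change.

gurothuog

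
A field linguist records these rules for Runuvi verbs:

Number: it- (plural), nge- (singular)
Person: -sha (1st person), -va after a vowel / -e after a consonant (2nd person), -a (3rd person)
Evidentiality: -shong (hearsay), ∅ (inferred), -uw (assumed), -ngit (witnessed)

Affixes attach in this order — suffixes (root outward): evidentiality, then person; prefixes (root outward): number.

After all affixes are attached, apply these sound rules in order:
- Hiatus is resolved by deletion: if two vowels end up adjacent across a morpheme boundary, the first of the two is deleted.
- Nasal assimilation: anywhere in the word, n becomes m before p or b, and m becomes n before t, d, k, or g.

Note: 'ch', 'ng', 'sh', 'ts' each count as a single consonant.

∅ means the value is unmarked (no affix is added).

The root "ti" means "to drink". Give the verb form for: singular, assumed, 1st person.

Attach evidentiality assumed -uw → tiuw.
Attach person 1st person -sha → tiuwsha.
Attach number singular nge- → ngetiuwsha.
Apply vowel deletion: ngetiuwsha → ngetuwsha.
Nasal assimilation: no change.

ngetuwsha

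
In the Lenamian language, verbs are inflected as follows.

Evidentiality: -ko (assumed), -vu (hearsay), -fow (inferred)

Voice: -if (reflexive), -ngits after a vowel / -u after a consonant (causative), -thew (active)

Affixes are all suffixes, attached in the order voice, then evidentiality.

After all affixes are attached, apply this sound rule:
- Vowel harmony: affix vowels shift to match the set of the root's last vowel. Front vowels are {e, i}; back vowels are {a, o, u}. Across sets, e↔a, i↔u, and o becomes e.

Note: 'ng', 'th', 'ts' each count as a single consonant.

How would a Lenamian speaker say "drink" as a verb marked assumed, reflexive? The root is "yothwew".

Attach voice reflexive -if → yothwewif.
Attach evidentiality assumed -ko → yothwewifko.
Apply vowel harmony: yothwewifko → yothwewifke.

yothwewifke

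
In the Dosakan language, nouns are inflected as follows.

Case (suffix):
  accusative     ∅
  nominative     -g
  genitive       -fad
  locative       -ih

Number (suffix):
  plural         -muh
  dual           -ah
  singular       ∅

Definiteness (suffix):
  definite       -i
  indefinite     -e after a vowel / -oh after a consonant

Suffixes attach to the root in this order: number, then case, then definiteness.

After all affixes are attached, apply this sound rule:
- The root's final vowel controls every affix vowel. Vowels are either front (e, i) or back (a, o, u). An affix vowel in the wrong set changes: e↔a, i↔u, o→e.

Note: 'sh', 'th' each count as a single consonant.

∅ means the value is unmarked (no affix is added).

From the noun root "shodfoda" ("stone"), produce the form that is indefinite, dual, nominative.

Attach number dual -ah → shodfodaah.
Attach case nominative -g → shodfodaahg.
Attach definiteness indefinite -oh (after consonant 'g') → shodfodaahgoh.
Vowel harmony: no change.

shodfodaahgoh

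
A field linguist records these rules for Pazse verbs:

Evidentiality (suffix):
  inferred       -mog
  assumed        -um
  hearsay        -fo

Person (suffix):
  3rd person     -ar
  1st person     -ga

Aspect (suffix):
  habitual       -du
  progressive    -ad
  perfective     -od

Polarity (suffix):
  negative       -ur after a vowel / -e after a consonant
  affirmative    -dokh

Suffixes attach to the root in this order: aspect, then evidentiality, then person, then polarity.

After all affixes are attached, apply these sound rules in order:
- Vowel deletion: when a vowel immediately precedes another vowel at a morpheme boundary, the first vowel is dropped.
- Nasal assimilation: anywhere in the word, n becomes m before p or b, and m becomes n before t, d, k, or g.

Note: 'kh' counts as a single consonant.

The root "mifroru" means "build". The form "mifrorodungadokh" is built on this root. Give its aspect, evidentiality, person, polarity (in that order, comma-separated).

perfective, assumed, 1st person, affirmative

Segment: mifroru-od-um-ga-dokh.
aspect: -od → perfective.
evidentiality: -um → assumed.
person: -ga → 1st person.
polarity: -dokh → affirmative.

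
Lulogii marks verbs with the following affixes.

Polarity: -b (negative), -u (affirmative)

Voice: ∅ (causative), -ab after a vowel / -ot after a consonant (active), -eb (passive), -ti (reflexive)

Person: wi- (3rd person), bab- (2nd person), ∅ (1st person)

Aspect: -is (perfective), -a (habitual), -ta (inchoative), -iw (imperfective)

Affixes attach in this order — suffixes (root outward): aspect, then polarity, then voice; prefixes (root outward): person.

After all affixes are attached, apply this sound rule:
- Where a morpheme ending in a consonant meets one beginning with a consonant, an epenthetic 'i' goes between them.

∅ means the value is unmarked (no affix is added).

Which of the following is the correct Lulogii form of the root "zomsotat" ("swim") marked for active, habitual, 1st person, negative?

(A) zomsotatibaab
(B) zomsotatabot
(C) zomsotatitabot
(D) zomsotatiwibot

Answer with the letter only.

Attach aspect habitual -a → zomsotata.
person = 1st person: zero marking, form stays zomsotata.
Attach polarity negative -b → zomsotatab.
Attach voice active -ot (after consonant 'b') → zomsotatabot.
Epenthesis: no change.
So the correct form is zomsotatabot, option (B).
(A) zomsotatibaab is wrong: it has the affixes in the wrong order.
(D) zomsotatiwibot is wrong: it uses imperfective instead of habitual for aspect.
(C) zomsotatitabot is wrong: it uses inchoative instead of habitual for aspect.

B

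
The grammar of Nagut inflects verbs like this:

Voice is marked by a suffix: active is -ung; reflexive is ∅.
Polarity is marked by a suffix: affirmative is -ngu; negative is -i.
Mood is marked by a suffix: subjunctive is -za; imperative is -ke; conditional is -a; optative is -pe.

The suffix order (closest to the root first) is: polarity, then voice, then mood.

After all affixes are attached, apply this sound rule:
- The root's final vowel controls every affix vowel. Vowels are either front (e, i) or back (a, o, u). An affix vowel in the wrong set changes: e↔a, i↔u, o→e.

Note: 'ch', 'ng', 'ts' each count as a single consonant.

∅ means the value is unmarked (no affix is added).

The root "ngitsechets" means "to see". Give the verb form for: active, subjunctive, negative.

Attach polarity negative -i → ngitsechetsi.
Attach voice active -ung → ngitsechetsiung.
Attach mood subjunctive -za → ngitsechetsiungza.
Apply vowel harmony: ngitsechetsiungza → ngitsechetsiingze.

ngitsechetsiingze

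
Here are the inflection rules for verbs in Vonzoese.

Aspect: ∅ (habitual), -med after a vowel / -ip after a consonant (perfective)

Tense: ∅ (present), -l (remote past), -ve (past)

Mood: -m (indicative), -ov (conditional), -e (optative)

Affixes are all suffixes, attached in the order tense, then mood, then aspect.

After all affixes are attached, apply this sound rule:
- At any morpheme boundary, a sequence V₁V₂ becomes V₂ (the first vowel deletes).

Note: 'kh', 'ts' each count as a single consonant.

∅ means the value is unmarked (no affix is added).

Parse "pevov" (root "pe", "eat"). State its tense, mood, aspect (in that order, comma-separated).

Segment: pe-ve-ov.
tense: -ve → past.
mood: -ov → conditional.
aspect: ∅ → habitual.

past, conditional, habitual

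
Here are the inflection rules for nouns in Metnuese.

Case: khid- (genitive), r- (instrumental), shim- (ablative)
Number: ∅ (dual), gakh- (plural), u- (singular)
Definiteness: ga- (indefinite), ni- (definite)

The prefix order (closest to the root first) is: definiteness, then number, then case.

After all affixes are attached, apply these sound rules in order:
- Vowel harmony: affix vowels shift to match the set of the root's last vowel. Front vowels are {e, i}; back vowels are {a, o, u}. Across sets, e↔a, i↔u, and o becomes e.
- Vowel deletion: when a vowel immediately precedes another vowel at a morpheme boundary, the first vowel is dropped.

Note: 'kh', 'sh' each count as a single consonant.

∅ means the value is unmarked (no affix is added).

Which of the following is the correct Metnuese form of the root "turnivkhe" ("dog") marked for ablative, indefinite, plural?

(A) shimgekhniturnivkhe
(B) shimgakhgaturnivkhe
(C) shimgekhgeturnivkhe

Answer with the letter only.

Attach definiteness indefinite ga- → gaturnivkhe.
Attach number plural gakh- → gakhgaturnivkhe.
Attach case ablative shim- → shimgakhgaturnivkhe.
Apply vowel harmony: shimgakhgaturnivkhe → shimgekhgeturnivkhe.
Vowel deletion: no change.
So the correct form is shimgekhgeturnivkhe, option (C).
(B) shimgakhgaturnivkhe is wrong: it fails to apply the sound rule(s).
(A) shimgekhniturnivkhe is wrong: it uses definite instead of indefinite for definiteness.

C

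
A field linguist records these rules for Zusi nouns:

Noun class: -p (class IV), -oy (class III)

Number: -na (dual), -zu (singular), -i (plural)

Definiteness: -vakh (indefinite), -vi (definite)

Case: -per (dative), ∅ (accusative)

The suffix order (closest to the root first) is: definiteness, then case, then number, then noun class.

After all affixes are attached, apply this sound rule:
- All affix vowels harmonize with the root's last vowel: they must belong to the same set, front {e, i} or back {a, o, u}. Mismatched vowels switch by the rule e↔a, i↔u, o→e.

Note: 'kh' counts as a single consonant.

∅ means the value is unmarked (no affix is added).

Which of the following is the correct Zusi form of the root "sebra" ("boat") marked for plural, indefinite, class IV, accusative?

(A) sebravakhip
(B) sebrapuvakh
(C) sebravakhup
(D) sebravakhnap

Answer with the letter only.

C

Attach definiteness indefinite -vakh → sebravakh.
case = accusative: zero marking, form stays sebravakh.
Attach number plural -i → sebravakhi.
Attach noun class class IV -p → sebravakhip.
Apply vowel harmony: sebravakhip → sebravakhup.
So the correct form is sebravakhup, option (C).
(D) sebravakhnap is wrong: it uses dual instead of plural for number.
(B) sebrapuvakh is wrong: it has the affixes in the wrong order.
(A) sebravakhip is wrong: it fails to apply the sound rule(s).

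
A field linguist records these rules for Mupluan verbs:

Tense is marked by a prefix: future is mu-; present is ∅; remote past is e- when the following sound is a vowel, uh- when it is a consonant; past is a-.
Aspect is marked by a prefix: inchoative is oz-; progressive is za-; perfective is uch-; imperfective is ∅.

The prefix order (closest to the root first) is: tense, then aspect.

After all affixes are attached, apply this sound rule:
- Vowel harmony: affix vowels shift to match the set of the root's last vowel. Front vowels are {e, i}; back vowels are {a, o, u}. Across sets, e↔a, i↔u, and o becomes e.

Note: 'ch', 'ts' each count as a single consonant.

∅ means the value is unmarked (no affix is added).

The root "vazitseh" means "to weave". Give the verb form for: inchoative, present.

tense = present: zero marking, form stays vazitseh.
Attach aspect inchoative oz- → ozvazitseh.
Apply vowel harmony: ozvazitseh → ezvazitseh.

ezvazitseh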